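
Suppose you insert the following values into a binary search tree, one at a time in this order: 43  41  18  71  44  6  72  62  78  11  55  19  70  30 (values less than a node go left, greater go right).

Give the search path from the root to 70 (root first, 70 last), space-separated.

Resulting structure (node: left, right):
  43: L=41, R=71
  41: L=18, R=–
  18: L=6, R=19
  71: L=44, R=72
  44: L=–, R=62
  6: L=–, R=11
  72: L=–, R=78
  62: L=55, R=70
  78: L=–, R=–
  11: L=–, R=–
  55: L=–, R=–
  19: L=–, R=30
  70: L=–, R=–
  30: L=–, R=–

43 71 44 62 70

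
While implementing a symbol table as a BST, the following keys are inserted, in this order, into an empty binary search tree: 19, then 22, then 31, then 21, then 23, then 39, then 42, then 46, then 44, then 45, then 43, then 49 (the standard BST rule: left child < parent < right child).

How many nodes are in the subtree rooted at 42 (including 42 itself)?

Insert 19: tree is empty, so 19 becomes the root.
Insert 22: 22 > 19 → go right. Place as right child of 19.
Insert 31: 31 > 19 → go right; 31 > 22 → go right. Place as right child of 22.
Insert 21: 21 > 19 → go right; 21 < 22 → go left. Place as left child of 22.
Insert 23: 23 > 19 → go right; 23 > 22 → go right; 23 < 31 → go left. Place as left child of 31.
Insert 39: 39 > 19 → go right; 39 > 22 → go right; 39 > 31 → go right. Place as right child of 31.
Insert 42: 42 > 19 → go right; 42 > 22 → go right; 42 > 31 → go right; 42 > 39 → go right. Place as right child of 39.
Insert 46: 46 > 19 → go right; 46 > 22 → go right; 46 > 31 → go right; 46 > 39 → go right; 46 > 42 → go right. Place as right child of 42.
Insert 44: 44 > 19 → go right; 44 > 22 → go right; 44 > 31 → go right; 44 > 39 → go right; 44 > 42 → go right; 44 < 46 → go left. Place as left child of 46.
Insert 45: 45 > 19 → go right; 45 > 22 → go right; 45 > 31 → go right; 45 > 39 → go right; 45 > 42 → go right; 45 < 46 → go left; 45 > 44 → go right. Place as right child of 44.
Insert 43: 43 > 19 → go right; 43 > 22 → go right; 43 > 31 → go right; 43 > 39 → go right; 43 > 42 → go right; 43 < 46 → go left; 43 < 44 → go left. Place as left child of 44.
Insert 49: 49 > 19 → go right; 49 > 22 → go right; 49 > 31 → go right; 49 > 39 → go right; 49 > 42 → go right; 49 > 46 → go right. Place as right child of 46.

Subtree rooted at 42 contains: 42, 46, 44, 43, 45, 49 — 6 nodes.

6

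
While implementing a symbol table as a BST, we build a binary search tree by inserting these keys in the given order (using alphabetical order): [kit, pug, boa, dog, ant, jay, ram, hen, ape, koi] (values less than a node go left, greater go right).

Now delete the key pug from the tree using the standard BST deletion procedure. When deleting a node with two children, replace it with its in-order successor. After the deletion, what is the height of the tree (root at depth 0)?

4

Insert kit: tree is empty, so kit becomes the root.
Insert pug: pug > kit → go right. Place as right child of kit.
Insert boa: boa < kit → go left. Place as left child of kit.
Insert dog: dog < kit → go left; dog > boa → go right. Place as right child of boa.
Insert ant: ant < kit → go left; ant < boa → go left. Place as left child of boa.
Insert jay: jay < kit → go left; jay > boa → go right; jay > dog → go right. Place as right child of dog.
Insert ram: ram > kit → go right; ram > pug → go right. Place as right child of pug.
Insert hen: hen < kit → go left; hen > boa → go right; hen > dog → go right; hen < jay → go left. Place as left child of jay.
Insert ape: ape < kit → go left; ape < boa → go left; ape > ant → go right. Place as right child of ant.
Insert koi: koi > kit → go right; koi < pug → go left. Place as left child of pug.

Delete pug (two children — replace with in-order successor).
After deletion, deepest node is hen at depth 4.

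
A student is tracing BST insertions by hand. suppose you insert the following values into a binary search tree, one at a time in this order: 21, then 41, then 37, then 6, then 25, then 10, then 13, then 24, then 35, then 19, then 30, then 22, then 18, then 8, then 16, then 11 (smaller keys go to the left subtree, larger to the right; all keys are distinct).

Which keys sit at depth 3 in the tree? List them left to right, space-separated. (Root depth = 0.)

21: root
41: right child of 21 (depth 1)
37: left child of 41 (depth 2)
6: left child of 21 (depth 1)
25: left child of 37 (depth 3)
10: right child of 6 (depth 2)
13: right child of 10 (depth 3)
24: left child of 25 (depth 4)
35: right child of 25 (depth 4)
19: right child of 13 (depth 4)
30: left child of 35 (depth 5)
22: left child of 24 (depth 5)
18: left child of 19 (depth 5)
8: left child of 10 (depth 3)
16: left child of 18 (depth 6)
11: left child of 13 (depth 4)

8 13 25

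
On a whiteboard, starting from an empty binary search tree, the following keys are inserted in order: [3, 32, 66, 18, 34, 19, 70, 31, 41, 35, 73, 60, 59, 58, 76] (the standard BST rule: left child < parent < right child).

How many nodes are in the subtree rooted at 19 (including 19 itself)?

2

Insert 3: tree is empty, so 3 becomes the root.
Insert 32: 32 > 3 → go right. Place as right child of 3.
Insert 66: 66 > 3 → go right; 66 > 32 → go right. Place as right child of 32.
Insert 18: 18 > 3 → go right; 18 < 32 → go left. Place as left child of 32.
Insert 34: 34 > 3 → go right; 34 > 32 → go right; 34 < 66 → go left. Place as left child of 66.
Insert 19: 19 > 3 → go right; 19 < 32 → go left; 19 > 18 → go right. Place as right child of 18.
Insert 70: 70 > 3 → go right; 70 > 32 → go right; 70 > 66 → go right. Place as right child of 66.
Insert 31: 31 > 3 → go right; 31 < 32 → go left; 31 > 18 → go right; 31 > 19 → go right. Place as right child of 19.
Insert 41: 41 > 3 → go right; 41 > 32 → go right; 41 < 66 → go left; 41 > 34 → go right. Place as right child of 34.
Insert 35: 35 > 3 → go right; 35 > 32 → go right; 35 < 66 → go left; 35 > 34 → go right; 35 < 41 → go left. Place as left child of 41.
Insert 73: 73 > 3 → go right; 73 > 32 → go right; 73 > 66 → go right; 73 > 70 → go right. Place as right child of 70.
Insert 60: 60 > 3 → go right; 60 > 32 → go right; 60 < 66 → go left; 60 > 34 → go right; 60 > 41 → go right. Place as right child of 41.
Insert 59: 59 > 3 → go right; 59 > 32 → go right; 59 < 66 → go left; 59 > 34 → go right; 59 > 41 → go right; 59 < 60 → go left. Place as left child of 60.
Insert 58: 58 > 3 → go right; 58 > 32 → go right; 58 < 66 → go left; 58 > 34 → go right; 58 > 41 → go right; 58 < 60 → go left; 58 < 59 → go left. Place as left child of 59.
Insert 76: 76 > 3 → go right; 76 > 32 → go right; 76 > 66 → go right; 76 > 70 → go right; 76 > 73 → go right. Place as right child of 73.

Subtree rooted at 19 contains: 19, 31 — 2 nodes.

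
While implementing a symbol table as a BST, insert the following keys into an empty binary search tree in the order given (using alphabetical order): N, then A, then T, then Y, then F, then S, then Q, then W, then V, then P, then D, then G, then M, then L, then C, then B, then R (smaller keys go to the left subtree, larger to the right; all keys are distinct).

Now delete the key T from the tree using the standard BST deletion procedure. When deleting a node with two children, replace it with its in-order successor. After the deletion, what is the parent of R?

N: root
A: left child of N (depth 1)
T: right child of N (depth 1)
Y: right child of T (depth 2)
F: right child of A (depth 2)
S: left child of T (depth 2)
Q: left child of S (depth 3)
W: left child of Y (depth 3)
V: left child of W (depth 4)
P: left child of Q (depth 4)
D: left child of F (depth 3)
G: right child of F (depth 3)
M: right child of G (depth 4)
L: left child of M (depth 5)
C: left child of D (depth 4)
B: left child of C (depth 5)
R: right child of Q (depth 4)

Delete T (two children — replace with in-order successor).
After deletion, R's parent is Q.

Q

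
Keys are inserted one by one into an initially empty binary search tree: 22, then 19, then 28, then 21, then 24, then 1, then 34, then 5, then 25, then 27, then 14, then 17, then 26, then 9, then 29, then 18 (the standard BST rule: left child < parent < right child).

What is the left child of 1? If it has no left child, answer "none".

none

22: root
19: left child of 22 (depth 1)
28: right child of 22 (depth 1)
21: right child of 19 (depth 2)
24: left child of 28 (depth 2)
1: left child of 19 (depth 2)
34: right child of 28 (depth 2)
5: right child of 1 (depth 3)
25: right child of 24 (depth 3)
27: right child of 25 (depth 4)
14: right child of 5 (depth 4)
17: right child of 14 (depth 5)
26: left child of 27 (depth 5)
9: left child of 14 (depth 5)
29: left child of 34 (depth 3)
18: right child of 17 (depth 6)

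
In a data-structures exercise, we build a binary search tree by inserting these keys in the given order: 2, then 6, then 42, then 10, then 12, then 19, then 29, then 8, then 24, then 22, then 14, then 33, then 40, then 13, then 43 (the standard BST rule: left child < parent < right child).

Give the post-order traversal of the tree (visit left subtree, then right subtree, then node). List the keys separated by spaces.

Resulting structure (node: left, right):
  2: L=–, R=6
  6: L=–, R=42
  42: L=10, R=43
  10: L=8, R=12
  12: L=–, R=19
  19: L=14, R=29
  29: L=24, R=33
  8: L=–, R=–
  24: L=22, R=–
  22: L=–, R=–
  14: L=13, R=–
  33: L=–, R=40
  40: L=–, R=–
  13: L=–, R=–
  43: L=–, R=–

8 13 14 22 24 40 33 29 19 12 10 43 42 6 2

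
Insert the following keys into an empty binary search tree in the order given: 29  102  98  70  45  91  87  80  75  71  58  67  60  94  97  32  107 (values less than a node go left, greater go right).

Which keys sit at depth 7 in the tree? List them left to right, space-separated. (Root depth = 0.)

29: root
102: right child of 29 (depth 1)
98: left child of 102 (depth 2)
70: left child of 98 (depth 3)
45: left child of 70 (depth 4)
91: right child of 70 (depth 4)
87: left child of 91 (depth 5)
80: left child of 87 (depth 6)
75: left child of 80 (depth 7)
71: left child of 75 (depth 8)
58: right child of 45 (depth 5)
67: right child of 58 (depth 6)
60: left child of 67 (depth 7)
94: right child of 91 (depth 5)
97: right child of 94 (depth 6)
32: left child of 45 (depth 5)
107: right child of 102 (depth 2)

60 75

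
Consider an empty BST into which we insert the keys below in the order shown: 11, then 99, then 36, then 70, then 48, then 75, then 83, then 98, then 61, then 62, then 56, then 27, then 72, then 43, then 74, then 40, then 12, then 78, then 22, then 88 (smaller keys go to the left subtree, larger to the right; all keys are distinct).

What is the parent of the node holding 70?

Insert 11: tree is empty, so 11 becomes the root.
Insert 99: 99 > 11 → go right. Place as right child of 11.
Insert 36: 36 > 11 → go right; 36 < 99 → go left. Place as left child of 99.
Insert 70: 70 > 11 → go right; 70 < 99 → go left; 70 > 36 → go right. Place as right child of 36.
Insert 48: 48 > 11 → go right; 48 < 99 → go left; 48 > 36 → go right; 48 < 70 → go left. Place as left child of 70.
Insert 75: 75 > 11 → go right; 75 < 99 → go left; 75 > 36 → go right; 75 > 70 → go right. Place as right child of 70.
Insert 83: 83 > 11 → go right; 83 < 99 → go left; 83 > 36 → go right; 83 > 70 → go right; 83 > 75 → go right. Place as right child of 75.
Insert 98: 98 > 11 → go right; 98 < 99 → go left; 98 > 36 → go right; 98 > 70 → go right; 98 > 75 → go right; 98 > 83 → go right. Place as right child of 83.
Insert 61: 61 > 11 → go right; 61 < 99 → go left; 61 > 36 → go right; 61 < 70 → go left; 61 > 48 → go right. Place as right child of 48.
Insert 62: 62 > 11 → go right; 62 < 99 → go left; 62 > 36 → go right; 62 < 70 → go left; 62 > 48 → go right; 62 > 61 → go right. Place as right child of 61.
Insert 56: 56 > 11 → go right; 56 < 99 → go left; 56 > 36 → go right; 56 < 70 → go left; 56 > 48 → go right; 56 < 61 → go left. Place as left child of 61.
Insert 27: 27 > 11 → go right; 27 < 99 → go left; 27 < 36 → go left. Place as left child of 36.
Insert 72: 72 > 11 → go right; 72 < 99 → go left; 72 > 36 → go right; 72 > 70 → go right; 72 < 75 → go left. Place as left child of 75.
Insert 43: 43 > 11 → go right; 43 < 99 → go left; 43 > 36 → go right; 43 < 70 → go left; 43 < 48 → go left. Place as left child of 48.
Insert 74: 74 > 11 → go right; 74 < 99 → go left; 74 > 36 → go right; 74 > 70 → go right; 74 < 75 → go left; 74 > 72 → go right. Place as right child of 72.
Insert 40: 40 > 11 → go right; 40 < 99 → go left; 40 > 36 → go right; 40 < 70 → go left; 40 < 48 → go left; 40 < 43 → go left. Place as left child of 43.
Insert 12: 12 > 11 → go right; 12 < 99 → go left; 12 < 36 → go left; 12 < 27 → go left. Place as left child of 27.
Insert 78: 78 > 11 → go right; 78 < 99 → go left; 78 > 36 → go right; 78 > 70 → go right; 78 > 75 → go right; 78 < 83 → go left. Place as left child of 83.
Insert 22: 22 > 11 → go right; 22 < 99 → go left; 22 < 36 → go left; 22 < 27 → go left; 22 > 12 → go right. Place as right child of 12.
Insert 88: 88 > 11 → go right; 88 < 99 → go left; 88 > 36 → go right; 88 > 70 → go right; 88 > 75 → go right; 88 > 83 → go right; 88 < 98 → go left. Place as left child of 98.

36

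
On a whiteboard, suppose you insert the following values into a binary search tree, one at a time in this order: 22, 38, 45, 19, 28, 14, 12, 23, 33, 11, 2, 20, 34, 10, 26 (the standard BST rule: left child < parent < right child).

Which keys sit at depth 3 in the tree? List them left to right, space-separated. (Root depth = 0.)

Insert 22: tree is empty, so 22 becomes the root.
Insert 38: 38 > 22 → go right. Place as right child of 22.
Insert 45: 45 > 22 → go right; 45 > 38 → go right. Place as right child of 38.
Insert 19: 19 < 22 → go left. Place as left child of 22.
Insert 28: 28 > 22 → go right; 28 < 38 → go left. Place as left child of 38.
Insert 14: 14 < 22 → go left; 14 < 19 → go left. Place as left child of 19.
Insert 12: 12 < 22 → go left; 12 < 19 → go left; 12 < 14 → go left. Place as left child of 14.
Insert 23: 23 > 22 → go right; 23 < 38 → go left; 23 < 28 → go left. Place as left child of 28.
Insert 33: 33 > 22 → go right; 33 < 38 → go left; 33 > 28 → go right. Place as right child of 28.
Insert 11: 11 < 22 → go left; 11 < 19 → go left; 11 < 14 → go left; 11 < 12 → go left. Place as left child of 12.
Insert 2: 2 < 22 → go left; 2 < 19 → go left; 2 < 14 → go left; 2 < 12 → go left; 2 < 11 → go left. Place as left child of 11.
Insert 20: 20 < 22 → go left; 20 > 19 → go right. Place as right child of 19.
Insert 34: 34 > 22 → go right; 34 < 38 → go left; 34 > 28 → go right; 34 > 33 → go right. Place as right child of 33.
Insert 10: 10 < 22 → go left; 10 < 19 → go left; 10 < 14 → go left; 10 < 12 → go left; 10 < 11 → go left; 10 > 2 → go right. Place as right child of 2.
Insert 26: 26 > 22 → go right; 26 < 38 → go left; 26 < 28 → go left; 26 > 23 → go right. Place as right child of 23.

12 23 33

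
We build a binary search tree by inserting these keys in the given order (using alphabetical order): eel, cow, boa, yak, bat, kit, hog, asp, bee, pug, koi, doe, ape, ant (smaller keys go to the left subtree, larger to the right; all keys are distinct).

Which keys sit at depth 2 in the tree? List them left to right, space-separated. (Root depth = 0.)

boa doe kit

eel: root
cow: left child of eel (depth 1)
boa: left child of cow (depth 2)
yak: right child of eel (depth 1)
bat: left child of boa (depth 3)
kit: left child of yak (depth 2)
hog: left child of kit (depth 3)
asp: left child of bat (depth 4)
bee: right child of bat (depth 4)
pug: right child of kit (depth 3)
koi: left child of pug (depth 4)
doe: right child of cow (depth 2)
ape: left child of asp (depth 5)
ant: left child of ape (depth 6)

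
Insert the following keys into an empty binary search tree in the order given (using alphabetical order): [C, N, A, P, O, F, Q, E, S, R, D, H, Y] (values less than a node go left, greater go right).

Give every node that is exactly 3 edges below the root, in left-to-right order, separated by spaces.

C: root
N: right child of C (depth 1)
A: left child of C (depth 1)
P: right child of N (depth 2)
O: left child of P (depth 3)
F: left child of N (depth 2)
Q: right child of P (depth 3)
E: left child of F (depth 3)
S: right child of Q (depth 4)
R: left child of S (depth 5)
D: left child of E (depth 4)
H: right child of F (depth 3)
Y: right child of S (depth 5)

E H O Q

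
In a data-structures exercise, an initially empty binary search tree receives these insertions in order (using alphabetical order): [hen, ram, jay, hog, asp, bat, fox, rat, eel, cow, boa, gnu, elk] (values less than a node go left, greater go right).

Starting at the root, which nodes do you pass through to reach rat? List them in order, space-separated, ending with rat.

Resulting structure (node: left, right):
  hen: L=asp, R=ram
  ram: L=jay, R=rat
  jay: L=hog, R=–
  hog: L=–, R=–
  asp: L=–, R=bat
  bat: L=–, R=fox
  fox: L=eel, R=gnu
  rat: L=–, R=–
  eel: L=cow, R=elk
  cow: L=boa, R=–
  boa: L=–, R=–
  gnu: L=–, R=–
  elk: L=–, R=–

hen ram rat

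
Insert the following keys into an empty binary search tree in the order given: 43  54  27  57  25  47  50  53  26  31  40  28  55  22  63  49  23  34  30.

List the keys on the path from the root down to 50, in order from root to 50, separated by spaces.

43: root
54: right child of 43 (depth 1)
27: left child of 43 (depth 1)
57: right child of 54 (depth 2)
25: left child of 27 (depth 2)
47: left child of 54 (depth 2)
50: right child of 47 (depth 3)
53: right child of 50 (depth 4)
26: right child of 25 (depth 3)
31: right child of 27 (depth 2)
40: right child of 31 (depth 3)
28: left child of 31 (depth 3)
55: left child of 57 (depth 3)
22: left child of 25 (depth 3)
63: right child of 57 (depth 3)
49: left child of 50 (depth 4)
23: right child of 22 (depth 4)
34: left child of 40 (depth 4)
30: right child of 28 (depth 4)

43 54 47 50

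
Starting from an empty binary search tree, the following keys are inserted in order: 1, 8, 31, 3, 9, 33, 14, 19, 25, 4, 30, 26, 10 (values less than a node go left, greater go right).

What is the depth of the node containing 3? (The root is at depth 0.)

1: root
8: right child of 1 (depth 1)
31: right child of 8 (depth 2)
3: left child of 8 (depth 2)
9: left child of 31 (depth 3)
33: right child of 31 (depth 3)
14: right child of 9 (depth 4)
19: right child of 14 (depth 5)
25: right child of 19 (depth 6)
4: right child of 3 (depth 3)
30: right child of 25 (depth 7)
26: left child of 30 (depth 8)
10: left child of 14 (depth 5)

Path to 3: 1 → 8 → 3, which is 2 edges.

2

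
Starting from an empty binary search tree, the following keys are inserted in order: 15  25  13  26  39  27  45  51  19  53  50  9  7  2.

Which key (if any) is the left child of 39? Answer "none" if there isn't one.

27

15: root
25: right child of 15 (depth 1)
13: left child of 15 (depth 1)
26: right child of 25 (depth 2)
39: right child of 26 (depth 3)
27: left child of 39 (depth 4)
45: right child of 39 (depth 4)
51: right child of 45 (depth 5)
19: left child of 25 (depth 2)
53: right child of 51 (depth 6)
50: left child of 51 (depth 6)
9: left child of 13 (depth 2)
7: left child of 9 (depth 3)
2: left child of 7 (depth 4)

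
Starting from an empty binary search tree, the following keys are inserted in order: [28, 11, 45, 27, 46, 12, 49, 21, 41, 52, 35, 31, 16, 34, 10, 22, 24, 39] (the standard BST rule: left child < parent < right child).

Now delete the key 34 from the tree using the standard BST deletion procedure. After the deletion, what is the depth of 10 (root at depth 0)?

Insert 28: tree is empty, so 28 becomes the root.
Insert 11: 11 < 28 → go left. Place as left child of 28.
Insert 45: 45 > 28 → go right. Place as right child of 28.
Insert 27: 27 < 28 → go left; 27 > 11 → go right. Place as right child of 11.
Insert 46: 46 > 28 → go right; 46 > 45 → go right. Place as right child of 45.
Insert 12: 12 < 28 → go left; 12 > 11 → go right; 12 < 27 → go left. Place as left child of 27.
Insert 49: 49 > 28 → go right; 49 > 45 → go right; 49 > 46 → go right. Place as right child of 46.
Insert 21: 21 < 28 → go left; 21 > 11 → go right; 21 < 27 → go left; 21 > 12 → go right. Place as right child of 12.
Insert 41: 41 > 28 → go right; 41 < 45 → go left. Place as left child of 45.
Insert 52: 52 > 28 → go right; 52 > 45 → go right; 52 > 46 → go right; 52 > 49 → go right. Place as right child of 49.
Insert 35: 35 > 28 → go right; 35 < 45 → go left; 35 < 41 → go left. Place as left child of 41.
Insert 31: 31 > 28 → go right; 31 < 45 → go left; 31 < 41 → go left; 31 < 35 → go left. Place as left child of 35.
Insert 16: 16 < 28 → go left; 16 > 11 → go right; 16 < 27 → go left; 16 > 12 → go right; 16 < 21 → go left. Place as left child of 21.
Insert 34: 34 > 28 → go right; 34 < 45 → go left; 34 < 41 → go left; 34 < 35 → go left; 34 > 31 → go right. Place as right child of 31.
Insert 10: 10 < 28 → go left; 10 < 11 → go left. Place as left child of 11.
Insert 22: 22 < 28 → go left; 22 > 11 → go right; 22 < 27 → go left; 22 > 12 → go right; 22 > 21 → go right. Place as right child of 21.
Insert 24: 24 < 28 → go left; 24 > 11 → go right; 24 < 27 → go left; 24 > 12 → go right; 24 > 21 → go right; 24 > 22 → go right. Place as right child of 22.
Insert 39: 39 > 28 → go right; 39 < 45 → go left; 39 < 41 → go left; 39 > 35 → go right. Place as right child of 35.

Delete 34 (at most one child — splice it out).
After deletion, path to 10: 28 → 11 → 10.

2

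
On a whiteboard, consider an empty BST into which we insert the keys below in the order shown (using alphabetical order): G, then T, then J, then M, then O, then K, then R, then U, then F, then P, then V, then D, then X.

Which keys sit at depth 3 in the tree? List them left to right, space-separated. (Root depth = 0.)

G: root
T: right child of G (depth 1)
J: left child of T (depth 2)
M: right child of J (depth 3)
O: right child of M (depth 4)
K: left child of M (depth 4)
R: right child of O (depth 5)
U: right child of T (depth 2)
F: left child of G (depth 1)
P: left child of R (depth 6)
V: right child of U (depth 3)
D: left child of F (depth 2)
X: right child of V (depth 4)

M V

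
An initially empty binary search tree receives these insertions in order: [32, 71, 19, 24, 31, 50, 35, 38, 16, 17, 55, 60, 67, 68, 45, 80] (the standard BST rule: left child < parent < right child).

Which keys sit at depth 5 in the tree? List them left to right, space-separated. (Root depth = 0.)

32: root
71: right child of 32 (depth 1)
19: left child of 32 (depth 1)
24: right child of 19 (depth 2)
31: right child of 24 (depth 3)
50: left child of 71 (depth 2)
35: left child of 50 (depth 3)
38: right child of 35 (depth 4)
16: left child of 19 (depth 2)
17: right child of 16 (depth 3)
55: right child of 50 (depth 3)
60: right child of 55 (depth 4)
67: right child of 60 (depth 5)
68: right child of 67 (depth 6)
45: right child of 38 (depth 5)
80: right child of 71 (depth 2)

45 67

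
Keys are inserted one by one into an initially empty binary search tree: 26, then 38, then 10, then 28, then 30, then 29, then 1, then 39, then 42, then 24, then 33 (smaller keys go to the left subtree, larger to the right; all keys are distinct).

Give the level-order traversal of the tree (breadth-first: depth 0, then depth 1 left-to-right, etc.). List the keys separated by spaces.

Insert 26: tree is empty, so 26 becomes the root.
Insert 38: 38 > 26 → go right. Place as right child of 26.
Insert 10: 10 < 26 → go left. Place as left child of 26.
Insert 28: 28 > 26 → go right; 28 < 38 → go left. Place as left child of 38.
Insert 30: 30 > 26 → go right; 30 < 38 → go left; 30 > 28 → go right. Place as right child of 28.
Insert 29: 29 > 26 → go right; 29 < 38 → go left; 29 > 28 → go right; 29 < 30 → go left. Place as left child of 30.
Insert 1: 1 < 26 → go left; 1 < 10 → go left. Place as left child of 10.
Insert 39: 39 > 26 → go right; 39 > 38 → go right. Place as right child of 38.
Insert 42: 42 > 26 → go right; 42 > 38 → go right; 42 > 39 → go right. Place as right child of 39.
Insert 24: 24 < 26 → go left; 24 > 10 → go right. Place as right child of 10.
Insert 33: 33 > 26 → go right; 33 < 38 → go left; 33 > 28 → go right; 33 > 30 → go right. Place as right child of 30.

26 10 38 1 24 28 39 30 42 29 33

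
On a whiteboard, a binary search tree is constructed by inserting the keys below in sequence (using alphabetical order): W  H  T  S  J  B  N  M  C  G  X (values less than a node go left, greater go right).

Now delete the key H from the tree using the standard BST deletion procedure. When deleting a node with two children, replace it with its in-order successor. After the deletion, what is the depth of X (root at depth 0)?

1

Resulting structure (node: left, right):
  W: L=H, R=X
  H: L=B, R=T
  T: L=S, R=–
  S: L=J, R=–
  J: L=–, R=N
  B: L=–, R=C
  N: L=M, R=–
  M: L=–, R=–
  C: L=–, R=G
  G: L=–, R=–
  X: L=–, R=–

Delete H (two children — replace with in-order successor).
After deletion, path to X: W → X.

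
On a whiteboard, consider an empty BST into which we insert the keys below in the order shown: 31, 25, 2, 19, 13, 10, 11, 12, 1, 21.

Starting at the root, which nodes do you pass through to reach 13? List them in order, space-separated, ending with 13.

31: root
25: left child of 31 (depth 1)
2: left child of 25 (depth 2)
19: right child of 2 (depth 3)
13: left child of 19 (depth 4)
10: left child of 13 (depth 5)
11: right child of 10 (depth 6)
12: right child of 11 (depth 7)
1: left child of 2 (depth 3)
21: right child of 19 (depth 4)

31 25 2 19 13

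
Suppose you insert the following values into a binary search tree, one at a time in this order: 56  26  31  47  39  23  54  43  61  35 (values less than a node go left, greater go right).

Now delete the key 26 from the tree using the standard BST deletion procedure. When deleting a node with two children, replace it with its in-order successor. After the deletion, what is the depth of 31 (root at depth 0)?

56: root
26: left child of 56 (depth 1)
31: right child of 26 (depth 2)
47: right child of 31 (depth 3)
39: left child of 47 (depth 4)
23: left child of 26 (depth 2)
54: right child of 47 (depth 4)
43: right child of 39 (depth 5)
61: right child of 56 (depth 1)
35: left child of 39 (depth 5)

Delete 26 (two children — replace with in-order successor).
After deletion, path to 31: 56 → 31.

1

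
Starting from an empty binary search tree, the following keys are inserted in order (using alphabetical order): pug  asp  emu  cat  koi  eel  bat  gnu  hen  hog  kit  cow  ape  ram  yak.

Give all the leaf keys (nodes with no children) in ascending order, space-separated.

ape bat cow kit yak

pug: root
asp: left child of pug (depth 1)
emu: right child of asp (depth 2)
cat: left child of emu (depth 3)
koi: right child of emu (depth 3)
eel: right child of cat (depth 4)
bat: left child of cat (depth 4)
gnu: left child of koi (depth 4)
hen: right child of gnu (depth 5)
hog: right child of hen (depth 6)
kit: right child of hog (depth 7)
cow: left child of eel (depth 5)
ape: left child of asp (depth 2)
ram: right child of pug (depth 1)
yak: right child of ram (depth 2)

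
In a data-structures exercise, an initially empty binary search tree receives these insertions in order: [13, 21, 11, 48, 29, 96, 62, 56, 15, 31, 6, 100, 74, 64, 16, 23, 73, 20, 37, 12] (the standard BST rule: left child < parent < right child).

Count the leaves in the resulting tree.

8

Insert 13: tree is empty, so 13 becomes the root.
Insert 21: 21 > 13 → go right. Place as right child of 13.
Insert 11: 11 < 13 → go left. Place as left child of 13.
Insert 48: 48 > 13 → go right; 48 > 21 → go right. Place as right child of 21.
Insert 29: 29 > 13 → go right; 29 > 21 → go right; 29 < 48 → go left. Place as left child of 48.
Insert 96: 96 > 13 → go right; 96 > 21 → go right; 96 > 48 → go right. Place as right child of 48.
Insert 62: 62 > 13 → go right; 62 > 21 → go right; 62 > 48 → go right; 62 < 96 → go left. Place as left child of 96.
Insert 56: 56 > 13 → go right; 56 > 21 → go right; 56 > 48 → go right; 56 < 96 → go left; 56 < 62 → go left. Place as left child of 62.
Insert 15: 15 > 13 → go right; 15 < 21 → go left. Place as left child of 21.
Insert 31: 31 > 13 → go right; 31 > 21 → go right; 31 < 48 → go left; 31 > 29 → go right. Place as right child of 29.
Insert 6: 6 < 13 → go left; 6 < 11 → go left. Place as left child of 11.
Insert 100: 100 > 13 → go right; 100 > 21 → go right; 100 > 48 → go right; 100 > 96 → go right. Place as right child of 96.
Insert 74: 74 > 13 → go right; 74 > 21 → go right; 74 > 48 → go right; 74 < 96 → go left; 74 > 62 → go right. Place as right child of 62.
Insert 64: 64 > 13 → go right; 64 > 21 → go right; 64 > 48 → go right; 64 < 96 → go left; 64 > 62 → go right; 64 < 74 → go left. Place as left child of 74.
Insert 16: 16 > 13 → go right; 16 < 21 → go left; 16 > 15 → go right. Place as right child of 15.
Insert 23: 23 > 13 → go right; 23 > 21 → go right; 23 < 48 → go left; 23 < 29 → go left. Place as left child of 29.
Insert 73: 73 > 13 → go right; 73 > 21 → go right; 73 > 48 → go right; 73 < 96 → go left; 73 > 62 → go right; 73 < 74 → go left; 73 > 64 → go right. Place as right child of 64.
Insert 20: 20 > 13 → go right; 20 < 21 → go left; 20 > 15 → go right; 20 > 16 → go right. Place as right child of 16.
Insert 37: 37 > 13 → go right; 37 > 21 → go right; 37 < 48 → go left; 37 > 29 → go right; 37 > 31 → go right. Place as right child of 31.
Insert 12: 12 < 13 → go left; 12 > 11 → go right. Place as right child of 11.

Leaves: 6, 12, 20, 23, 37, 56, 73, 100 — 8 in total.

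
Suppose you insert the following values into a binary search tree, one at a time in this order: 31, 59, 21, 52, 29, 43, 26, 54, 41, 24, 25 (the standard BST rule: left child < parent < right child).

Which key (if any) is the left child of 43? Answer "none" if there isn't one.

41

Insert 31: tree is empty, so 31 becomes the root.
Insert 59: 59 > 31 → go right. Place as right child of 31.
Insert 21: 21 < 31 → go left. Place as left child of 31.
Insert 52: 52 > 31 → go right; 52 < 59 → go left. Place as left child of 59.
Insert 29: 29 < 31 → go left; 29 > 21 → go right. Place as right child of 21.
Insert 43: 43 > 31 → go right; 43 < 59 → go left; 43 < 52 → go left. Place as left child of 52.
Insert 26: 26 < 31 → go left; 26 > 21 → go right; 26 < 29 → go left. Place as left child of 29.
Insert 54: 54 > 31 → go right; 54 < 59 → go left; 54 > 52 → go right. Place as right child of 52.
Insert 41: 41 > 31 → go right; 41 < 59 → go left; 41 < 52 → go left; 41 < 43 → go left. Place as left child of 43.
Insert 24: 24 < 31 → go left; 24 > 21 → go right; 24 < 29 → go left; 24 < 26 → go left. Place as left child of 26.
Insert 25: 25 < 31 → go left; 25 > 21 → go right; 25 < 29 → go left; 25 < 26 → go left; 25 > 24 → go right. Place as right child of 24.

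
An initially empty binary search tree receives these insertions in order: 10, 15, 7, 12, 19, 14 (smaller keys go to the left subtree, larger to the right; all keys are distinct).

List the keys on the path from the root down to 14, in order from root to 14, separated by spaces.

10: root
15: right child of 10 (depth 1)
7: left child of 10 (depth 1)
12: left child of 15 (depth 2)
19: right child of 15 (depth 2)
14: right child of 12 (depth 3)

10 15 12 14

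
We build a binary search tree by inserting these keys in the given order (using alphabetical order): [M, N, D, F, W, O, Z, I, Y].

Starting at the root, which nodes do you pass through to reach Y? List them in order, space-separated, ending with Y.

Resulting structure (node: left, right):
  M: L=D, R=N
  N: L=–, R=W
  D: L=–, R=F
  F: L=–, R=I
  W: L=O, R=Z
  O: L=–, R=–
  Z: L=Y, R=–
  I: L=–, R=–
  Y: L=–, R=–

M N W Z Y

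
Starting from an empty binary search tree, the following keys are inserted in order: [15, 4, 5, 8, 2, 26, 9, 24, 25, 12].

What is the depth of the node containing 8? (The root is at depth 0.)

Insert 15: tree is empty, so 15 becomes the root.
Insert 4: 4 < 15 → go left. Place as left child of 15.
Insert 5: 5 < 15 → go left; 5 > 4 → go right. Place as right child of 4.
Insert 8: 8 < 15 → go left; 8 > 4 → go right; 8 > 5 → go right. Place as right child of 5.
Insert 2: 2 < 15 → go left; 2 < 4 → go left. Place as left child of 4.
Insert 26: 26 > 15 → go right. Place as right child of 15.
Insert 9: 9 < 15 → go left; 9 > 4 → go right; 9 > 5 → go right; 9 > 8 → go right. Place as right child of 8.
Insert 24: 24 > 15 → go right; 24 < 26 → go left. Place as left child of 26.
Insert 25: 25 > 15 → go right; 25 < 26 → go left; 25 > 24 → go right. Place as right child of 24.
Insert 12: 12 < 15 → go left; 12 > 4 → go right; 12 > 5 → go right; 12 > 8 → go right; 12 > 9 → go right. Place as right child of 9.

Path to 8: 15 → 4 → 5 → 8, which is 3 edges.

3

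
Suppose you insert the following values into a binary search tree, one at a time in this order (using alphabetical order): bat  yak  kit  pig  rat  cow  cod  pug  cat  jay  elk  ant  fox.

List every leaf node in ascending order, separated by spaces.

Resulting structure (node: left, right):
  bat: L=ant, R=yak
  yak: L=kit, R=–
  kit: L=cow, R=pig
  pig: L=–, R=rat
  rat: L=pug, R=–
  cow: L=cod, R=jay
  cod: L=cat, R=–
  pug: L=–, R=–
  cat: L=–, R=–
  jay: L=elk, R=–
  elk: L=–, R=fox
  ant: L=–, R=–
  fox: L=–, R=–

ant cat fox pug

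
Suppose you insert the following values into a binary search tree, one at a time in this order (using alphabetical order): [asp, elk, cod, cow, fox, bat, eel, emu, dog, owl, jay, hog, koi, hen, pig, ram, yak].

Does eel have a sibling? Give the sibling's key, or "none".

asp: root
elk: right child of asp (depth 1)
cod: left child of elk (depth 2)
cow: right child of cod (depth 3)
fox: right child of elk (depth 2)
bat: left child of cod (depth 3)
eel: right child of cow (depth 4)
emu: left child of fox (depth 3)
dog: left child of eel (depth 5)
owl: right child of fox (depth 3)
jay: left child of owl (depth 4)
hog: left child of jay (depth 5)
koi: right child of jay (depth 5)
hen: left child of hog (depth 6)
pig: right child of owl (depth 4)
ram: right child of pig (depth 5)
yak: right child of ram (depth 6)

eel's parent is cow, which has only one child.

none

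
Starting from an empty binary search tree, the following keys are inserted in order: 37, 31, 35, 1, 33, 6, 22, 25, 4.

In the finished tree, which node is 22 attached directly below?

Resulting structure (node: left, right):
  37: L=31, R=–
  31: L=1, R=35
  35: L=33, R=–
  1: L=–, R=6
  33: L=–, R=–
  6: L=4, R=22
  22: L=–, R=25
  25: L=–, R=–
  4: L=–, R=–

6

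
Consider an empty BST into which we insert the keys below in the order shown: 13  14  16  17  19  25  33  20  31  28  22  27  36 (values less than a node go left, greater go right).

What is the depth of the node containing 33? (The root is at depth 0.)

Insert 13: tree is empty, so 13 becomes the root.
Insert 14: 14 > 13 → go right. Place as right child of 13.
Insert 16: 16 > 13 → go right; 16 > 14 → go right. Place as right child of 14.
Insert 17: 17 > 13 → go right; 17 > 14 → go right; 17 > 16 → go right. Place as right child of 16.
Insert 19: 19 > 13 → go right; 19 > 14 → go right; 19 > 16 → go right; 19 > 17 → go right. Place as right child of 17.
Insert 25: 25 > 13 → go right; 25 > 14 → go right; 25 > 16 → go right; 25 > 17 → go right; 25 > 19 → go right. Place as right child of 19.
Insert 33: 33 > 13 → go right; 33 > 14 → go right; 33 > 16 → go right; 33 > 17 → go right; 33 > 19 → go right; 33 > 25 → go right. Place as right child of 25.
Insert 20: 20 > 13 → go right; 20 > 14 → go right; 20 > 16 → go right; 20 > 17 → go right; 20 > 19 → go right; 20 < 25 → go left. Place as left child of 25.
Insert 31: 31 > 13 → go right; 31 > 14 → go right; 31 > 16 → go right; 31 > 17 → go right; 31 > 19 → go right; 31 > 25 → go right; 31 < 33 → go left. Place as left child of 33.
Insert 28: 28 > 13 → go right; 28 > 14 → go right; 28 > 16 → go right; 28 > 17 → go right; 28 > 19 → go right; 28 > 25 → go right; 28 < 33 → go left; 28 < 31 → go left. Place as left child of 31.
Insert 22: 22 > 13 → go right; 22 > 14 → go right; 22 > 16 → go right; 22 > 17 → go right; 22 > 19 → go right; 22 < 25 → go left; 22 > 20 → go right. Place as right child of 20.
Insert 27: 27 > 13 → go right; 27 > 14 → go right; 27 > 16 → go right; 27 > 17 → go right; 27 > 19 → go right; 27 > 25 → go right; 27 < 33 → go left; 27 < 31 → go left; 27 < 28 → go left. Place as left child of 28.
Insert 36: 36 > 13 → go right; 36 > 14 → go right; 36 > 16 → go right; 36 > 17 → go right; 36 > 19 → go right; 36 > 25 → go right; 36 > 33 → go right. Place as right child of 33.

Path to 33: 13 → 14 → 16 → 17 → 19 → 25 → 33, which is 6 edges.

6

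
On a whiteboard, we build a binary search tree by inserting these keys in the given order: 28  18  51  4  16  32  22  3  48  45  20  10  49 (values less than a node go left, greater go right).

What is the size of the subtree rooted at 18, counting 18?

28: root
18: left child of 28 (depth 1)
51: right child of 28 (depth 1)
4: left child of 18 (depth 2)
16: right child of 4 (depth 3)
32: left child of 51 (depth 2)
22: right child of 18 (depth 2)
3: left child of 4 (depth 3)
48: right child of 32 (depth 3)
45: left child of 48 (depth 4)
20: left child of 22 (depth 3)
10: left child of 16 (depth 4)
49: right child of 48 (depth 4)

Subtree rooted at 18 contains: 18, 4, 3, 16, 10, 22, 20 — 7 nodes.

7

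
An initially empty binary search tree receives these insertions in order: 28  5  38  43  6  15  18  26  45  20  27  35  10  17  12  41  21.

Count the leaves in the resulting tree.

7

Resulting structure (node: left, right):
  28: L=5, R=38
  5: L=–, R=6
  38: L=35, R=43
  43: L=41, R=45
  6: L=–, R=15
  15: L=10, R=18
  18: L=17, R=26
  26: L=20, R=27
  45: L=–, R=–
  20: L=–, R=21
  27: L=–, R=–
  35: L=–, R=–
  10: L=–, R=12
  17: L=–, R=–
  12: L=–, R=–
  41: L=–, R=–
  21: L=–, R=–

Leaves: 12, 17, 21, 27, 35, 41, 45 — 7 in total.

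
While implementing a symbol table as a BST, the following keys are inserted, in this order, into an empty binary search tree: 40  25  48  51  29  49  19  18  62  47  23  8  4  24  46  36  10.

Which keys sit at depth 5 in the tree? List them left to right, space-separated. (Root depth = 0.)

4 10

40: root
25: left child of 40 (depth 1)
48: right child of 40 (depth 1)
51: right child of 48 (depth 2)
29: right child of 25 (depth 2)
49: left child of 51 (depth 3)
19: left child of 25 (depth 2)
18: left child of 19 (depth 3)
62: right child of 51 (depth 3)
47: left child of 48 (depth 2)
23: right child of 19 (depth 3)
8: left child of 18 (depth 4)
4: left child of 8 (depth 5)
24: right child of 23 (depth 4)
46: left child of 47 (depth 3)
36: right child of 29 (depth 3)
10: right child of 8 (depth 5)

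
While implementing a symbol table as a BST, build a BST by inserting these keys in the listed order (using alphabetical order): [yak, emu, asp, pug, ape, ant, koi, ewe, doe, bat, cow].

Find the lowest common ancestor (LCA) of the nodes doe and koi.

yak: root
emu: left child of yak (depth 1)
asp: left child of emu (depth 2)
pug: right child of emu (depth 2)
ape: left child of asp (depth 3)
ant: left child of ape (depth 4)
koi: left child of pug (depth 3)
ewe: left child of koi (depth 4)
doe: right child of asp (depth 3)
bat: left child of doe (depth 4)
cow: right child of bat (depth 5)

Path to doe: yak → emu → asp → doe
Path to koi: yak → emu → pug → koi
The paths share a prefix ending at emu, then split left and right.

emu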